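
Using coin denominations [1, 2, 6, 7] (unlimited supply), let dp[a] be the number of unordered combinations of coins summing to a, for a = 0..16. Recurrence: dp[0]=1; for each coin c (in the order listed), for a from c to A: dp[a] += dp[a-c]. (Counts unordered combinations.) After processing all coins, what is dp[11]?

after  coin     0     1     2     3     4     5     6     7     8     9    10    11    12    13    14    15    16
          1     1     1     1     1     1     1     1     1     1     1     1     1     1     1     1     1     1
          2     1     1     2     2     3     3     4     4     5     5     6     6     7     7     8     8     9
          6     1     1     2     2     3     3     5     5     7     7     9     9    12    12    15    15    18
          7     1     1     2     2     3     3     5     6     8     9    11    12    15    17    21    23    27

12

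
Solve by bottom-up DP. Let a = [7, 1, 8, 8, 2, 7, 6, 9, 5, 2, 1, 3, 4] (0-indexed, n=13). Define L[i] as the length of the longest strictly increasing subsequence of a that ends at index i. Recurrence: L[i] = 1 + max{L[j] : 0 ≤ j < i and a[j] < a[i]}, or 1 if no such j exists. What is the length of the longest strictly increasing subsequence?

   i    0    1    2    3    4    5    6    7    8    9   10   11   12
a[i]    7    1    8    8    2    7    6    9    5    2    1    3    4
L[i]    1    1    2    2    2    3    3    4    3    2    1    3    4

4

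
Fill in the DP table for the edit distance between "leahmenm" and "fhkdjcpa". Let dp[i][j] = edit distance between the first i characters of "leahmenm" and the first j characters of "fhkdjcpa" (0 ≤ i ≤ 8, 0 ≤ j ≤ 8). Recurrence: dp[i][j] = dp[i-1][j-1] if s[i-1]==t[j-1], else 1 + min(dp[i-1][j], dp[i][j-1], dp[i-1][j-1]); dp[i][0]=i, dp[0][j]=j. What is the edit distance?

   ''  f  h  k  d  j  c  p  a
''  0  1  2  3  4  5  6  7  8
 l  1  1  2  3  4  5  6  7  8
 e  2  2  2  3  4  5  6  7  8
 a  3  3  3  3  4  5  6  7  7
 h  4  4  3  4  4  5  6  7  8
 m  5  5  4  4  5  5  6  7  8
 e  6  6  5  5  5  6  6  7  8
 n  7  7  6  6  6  6  7  7  8
 m  8  8  7  7  7  7  7  8  8

8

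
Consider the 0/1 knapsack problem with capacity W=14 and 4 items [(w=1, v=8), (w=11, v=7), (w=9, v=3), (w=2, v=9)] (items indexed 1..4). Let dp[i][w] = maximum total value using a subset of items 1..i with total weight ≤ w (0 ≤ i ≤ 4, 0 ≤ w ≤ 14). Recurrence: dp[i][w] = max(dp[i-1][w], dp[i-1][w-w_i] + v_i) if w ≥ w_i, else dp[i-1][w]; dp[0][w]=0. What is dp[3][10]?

i\w   0   1   2   3   4   5   6   7   8   9  10  11  12  13  14
  0   0   0   0   0   0   0   0   0   0   0   0   0   0   0   0
  1   0   8   8   8   8   8   8   8   8   8   8   8   8   8   8
  2   0   8   8   8   8   8   8   8   8   8   8   8  15  15  15
  3   0   8   8   8   8   8   8   8   8   8  11  11  15  15  15
  4   0   8   9  17  17  17  17  17  17  17  17  17  20  20  24

11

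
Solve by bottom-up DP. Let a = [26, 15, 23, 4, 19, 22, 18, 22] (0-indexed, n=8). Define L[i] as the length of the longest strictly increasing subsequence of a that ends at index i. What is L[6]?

2

   i    0    1    2    3    4    5    6    7
a[i]   26   15   23    4   19   22   18   22
L[i]    1    1    2    1    2    3    2    3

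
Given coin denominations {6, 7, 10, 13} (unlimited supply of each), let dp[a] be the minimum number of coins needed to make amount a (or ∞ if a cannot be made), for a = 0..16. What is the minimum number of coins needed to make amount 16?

2

 a  0  1  2  3  4  5  6  7  8  9 10 11 12 13 14 15 16
dp  0  -  -  -  -  -  1  1  -  -  1  -  2  1  2  -  2
(- denotes ∞ / unreachable)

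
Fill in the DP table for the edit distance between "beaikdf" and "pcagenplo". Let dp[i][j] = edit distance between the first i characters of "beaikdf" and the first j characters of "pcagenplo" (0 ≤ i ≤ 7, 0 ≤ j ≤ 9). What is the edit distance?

   ''  p  c  a  g  e  n  p  l  o
''  0  1  2  3  4  5  6  7  8  9
 b  1  1  2  3  4  5  6  7  8  9
 e  2  2  2  3  4  4  5  6  7  8
 a  3  3  3  2  3  4  5  6  7  8
 i  4  4  4  3  3  4  5  6  7  8
 k  5  5  5  4  4  4  5  6  7  8
 d  6  6  6  5  5  5  5  6  7  8
 f  7  7  7  6  6  6  6  6  7  8

8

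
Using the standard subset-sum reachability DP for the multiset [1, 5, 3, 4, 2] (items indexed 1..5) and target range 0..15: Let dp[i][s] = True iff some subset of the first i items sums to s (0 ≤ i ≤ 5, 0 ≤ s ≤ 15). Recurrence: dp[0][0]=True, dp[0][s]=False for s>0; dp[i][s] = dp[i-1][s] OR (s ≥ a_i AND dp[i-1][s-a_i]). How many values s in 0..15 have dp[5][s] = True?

16

i\s   0   1   2   3   4   5   6   7   8   9  10  11  12  13  14  15
  0   T   F   F   F   F   F   F   F   F   F   F   F   F   F   F   F
  1   T   T   F   F   F   F   F   F   F   F   F   F   F   F   F   F
  2   T   T   F   F   F   T   T   F   F   F   F   F   F   F   F   F
  3   T   T   F   T   T   T   T   F   T   T   F   F   F   F   F   F
  4   T   T   F   T   T   T   T   T   T   T   T   F   T   T   F   F
  5   T   T   T   T   T   T   T   T   T   T   T   T   T   T   T   T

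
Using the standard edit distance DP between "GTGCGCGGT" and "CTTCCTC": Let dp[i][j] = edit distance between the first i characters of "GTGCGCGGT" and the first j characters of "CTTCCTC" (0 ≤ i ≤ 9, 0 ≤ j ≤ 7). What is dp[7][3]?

   ''  C  T  T  C  C  T  C
''  0  1  2  3  4  5  6  7
 G  1  1  2  3  4  5  6  7
 T  2  2  1  2  3  4  5  6
 G  3  3  2  2  3  4  5  6
 C  4  3  3  3  2  3  4  5
 G  5  4  4  4  3  3  4  5
 C  6  5  5  5  4  3  4  4
 G  7  6  6  6  5  4  4  5
 G  8  7  7  7  6  5  5  5
 T  9  8  7  7  7  6  5  6

6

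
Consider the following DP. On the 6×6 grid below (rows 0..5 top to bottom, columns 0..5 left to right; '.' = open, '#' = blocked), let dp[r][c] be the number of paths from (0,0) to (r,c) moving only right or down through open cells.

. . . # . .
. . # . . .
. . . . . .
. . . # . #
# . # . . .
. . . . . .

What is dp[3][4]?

3

r\c   0   1   2   3   4   5
  0   1   1   1   0   0   0
  1   1   2   0   0   0   0
  2   1   3   3   3   3   3
  3   1   4   7   0   3   0
  4   0   4   0   0   3   3
  5   0   4   4   4   7  10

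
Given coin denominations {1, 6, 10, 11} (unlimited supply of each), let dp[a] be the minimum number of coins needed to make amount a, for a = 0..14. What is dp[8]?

3

 a  0  1  2  3  4  5  6  7  8  9 10 11 12 13 14
dp  0  1  2  3  4  5  1  2  3  4  1  1  2  3  4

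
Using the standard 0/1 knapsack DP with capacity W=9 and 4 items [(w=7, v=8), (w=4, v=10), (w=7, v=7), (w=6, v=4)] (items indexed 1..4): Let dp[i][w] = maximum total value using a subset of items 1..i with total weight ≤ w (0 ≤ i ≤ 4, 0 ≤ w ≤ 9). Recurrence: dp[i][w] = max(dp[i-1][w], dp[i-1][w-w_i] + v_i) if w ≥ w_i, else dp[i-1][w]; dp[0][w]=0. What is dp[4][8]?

10

i\w   0   1   2   3   4   5   6   7   8   9
  0   0   0   0   0   0   0   0   0   0   0
  1   0   0   0   0   0   0   0   8   8   8
  2   0   0   0   0  10  10  10  10  10  10
  3   0   0   0   0  10  10  10  10  10  10
  4   0   0   0   0  10  10  10  10  10  10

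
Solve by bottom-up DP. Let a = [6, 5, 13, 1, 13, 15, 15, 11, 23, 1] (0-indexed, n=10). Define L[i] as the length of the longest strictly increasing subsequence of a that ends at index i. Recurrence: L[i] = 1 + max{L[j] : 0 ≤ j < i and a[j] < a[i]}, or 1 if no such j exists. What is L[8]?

   i    0    1    2    3    4    5    6    7    8    9
a[i]    6    5   13    1   13   15   15   11   23    1
L[i]    1    1    2    1    2    3    3    2    4    1

4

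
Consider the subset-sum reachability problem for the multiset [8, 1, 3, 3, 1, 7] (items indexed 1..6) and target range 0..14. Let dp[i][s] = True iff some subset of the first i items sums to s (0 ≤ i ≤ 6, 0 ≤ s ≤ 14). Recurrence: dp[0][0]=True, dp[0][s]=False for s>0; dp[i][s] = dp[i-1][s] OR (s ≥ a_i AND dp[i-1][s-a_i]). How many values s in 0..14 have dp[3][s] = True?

i\s   0   1   2   3   4   5   6   7   8   9  10  11  12  13  14
  0   T   F   F   F   F   F   F   F   F   F   F   F   F   F   F
  1   T   F   F   F   F   F   F   F   T   F   F   F   F   F   F
  2   T   T   F   F   F   F   F   F   T   T   F   F   F   F   F
  3   T   T   F   T   T   F   F   F   T   T   F   T   T   F   F
  4   T   T   F   T   T   F   T   T   T   T   F   T   T   F   T
  5   T   T   T   T   T   T   T   T   T   T   T   T   T   T   T
  6   T   T   T   T   T   T   T   T   T   T   T   T   T   T   T

8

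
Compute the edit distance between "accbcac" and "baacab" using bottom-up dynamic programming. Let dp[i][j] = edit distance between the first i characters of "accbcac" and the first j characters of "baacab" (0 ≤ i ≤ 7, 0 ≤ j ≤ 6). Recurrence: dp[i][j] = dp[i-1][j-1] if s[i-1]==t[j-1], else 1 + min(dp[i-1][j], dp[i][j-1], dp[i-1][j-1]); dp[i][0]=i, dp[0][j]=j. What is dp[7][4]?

   ''  b  a  a  c  a  b
''  0  1  2  3  4  5  6
 a  1  1  1  2  3  4  5
 c  2  2  2  2  2  3  4
 c  3  3  3  3  2  3  4
 b  4  3  4  4  3  3  3
 c  5  4  4  5  4  4  4
 a  6  5  4  4  5  4  5
 c  7  6  5  5  4  5  5

4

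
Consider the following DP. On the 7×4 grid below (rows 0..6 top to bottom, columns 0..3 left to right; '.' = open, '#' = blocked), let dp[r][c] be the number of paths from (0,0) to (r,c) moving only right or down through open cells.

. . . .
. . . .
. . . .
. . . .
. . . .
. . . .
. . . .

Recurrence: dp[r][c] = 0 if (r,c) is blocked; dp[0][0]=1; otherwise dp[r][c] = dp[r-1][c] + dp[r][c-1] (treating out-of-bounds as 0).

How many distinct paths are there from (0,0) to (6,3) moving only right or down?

r\c   0   1   2   3
  0   1   1   1   1
  1   1   2   3   4
  2   1   3   6  10
  3   1   4  10  20
  4   1   5  15  35
  5   1   6  21  56
  6   1   7  28  84

84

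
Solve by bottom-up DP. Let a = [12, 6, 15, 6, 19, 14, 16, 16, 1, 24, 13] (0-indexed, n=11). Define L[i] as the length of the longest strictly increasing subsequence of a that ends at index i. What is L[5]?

2

   i    0    1    2    3    4    5    6    7    8    9   10
a[i]   12    6   15    6   19   14   16   16    1   24   13
L[i]    1    1    2    1    3    2    3    3    1    4    2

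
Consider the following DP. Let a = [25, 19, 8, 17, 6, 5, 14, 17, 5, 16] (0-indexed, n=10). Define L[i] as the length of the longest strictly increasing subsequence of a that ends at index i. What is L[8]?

   i    0    1    2    3    4    5    6    7    8    9
a[i]   25   19    8   17    6    5   14   17    5   16
L[i]    1    1    1    2    1    1    2    3    1    3

1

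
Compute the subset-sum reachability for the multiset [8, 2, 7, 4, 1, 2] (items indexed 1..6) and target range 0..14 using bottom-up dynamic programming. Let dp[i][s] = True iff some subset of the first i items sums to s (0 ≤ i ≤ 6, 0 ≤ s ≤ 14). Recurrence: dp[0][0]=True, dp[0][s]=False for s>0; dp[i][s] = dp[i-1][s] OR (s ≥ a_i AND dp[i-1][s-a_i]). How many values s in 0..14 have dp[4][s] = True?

12

i\s   0   1   2   3   4   5   6   7   8   9  10  11  12  13  14
  0   T   F   F   F   F   F   F   F   F   F   F   F   F   F   F
  1   T   F   F   F   F   F   F   F   T   F   F   F   F   F   F
  2   T   F   T   F   F   F   F   F   T   F   T   F   F   F   F
  3   T   F   T   F   F   F   F   T   T   T   T   F   F   F   F
  4   T   F   T   F   T   F   T   T   T   T   T   T   T   T   T
  5   T   T   T   T   T   T   T   T   T   T   T   T   T   T   T
  6   T   T   T   T   T   T   T   T   T   T   T   T   T   T   T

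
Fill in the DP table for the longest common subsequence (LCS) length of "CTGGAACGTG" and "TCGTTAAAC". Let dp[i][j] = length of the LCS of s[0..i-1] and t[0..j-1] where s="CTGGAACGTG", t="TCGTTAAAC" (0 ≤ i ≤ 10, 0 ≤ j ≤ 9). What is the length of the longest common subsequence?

5

   ''  T  C  G  T  T  A  A  A  C
''  0  0  0  0  0  0  0  0  0  0
 C  0  0  1  1  1  1  1  1  1  1
 T  0  1  1  1  2  2  2  2  2  2
 G  0  1  1  2  2  2  2  2  2  2
 G  0  1  1  2  2  2  2  2  2  2
 A  0  1  1  2  2  2  3  3  3  3
 A  0  1  1  2  2  2  3  4  4  4
 C  0  1  2  2  2  2  3  4  4  5
 G  0  1  2  3  3  3  3  4  4  5
 T  0  1  2  3  4  4  4  4  4  5
 G  0  1  2  3  4  4  4  4  4  5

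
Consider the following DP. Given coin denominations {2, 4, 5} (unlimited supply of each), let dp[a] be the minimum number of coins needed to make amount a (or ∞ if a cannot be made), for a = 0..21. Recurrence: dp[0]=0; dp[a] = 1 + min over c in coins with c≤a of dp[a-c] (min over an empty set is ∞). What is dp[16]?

4

 a  0  1  2  3  4  5  6  7  8  9 10 11 12 13 14 15 16 17 18 19 20 21
dp  0  -  1  -  1  1  2  2  2  2  2  3  3  3  3  3  4  4  4  4  4  5
(- denotes ∞ / unreachable)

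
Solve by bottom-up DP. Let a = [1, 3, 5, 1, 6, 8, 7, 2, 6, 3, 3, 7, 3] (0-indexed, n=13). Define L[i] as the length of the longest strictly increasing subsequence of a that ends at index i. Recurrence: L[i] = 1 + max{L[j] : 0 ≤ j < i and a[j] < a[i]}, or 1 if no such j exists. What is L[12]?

   i    0    1    2    3    4    5    6    7    8    9   10   11   12
a[i]    1    3    5    1    6    8    7    2    6    3    3    7    3
L[i]    1    2    3    1    4    5    5    2    4    3    3    5    3

3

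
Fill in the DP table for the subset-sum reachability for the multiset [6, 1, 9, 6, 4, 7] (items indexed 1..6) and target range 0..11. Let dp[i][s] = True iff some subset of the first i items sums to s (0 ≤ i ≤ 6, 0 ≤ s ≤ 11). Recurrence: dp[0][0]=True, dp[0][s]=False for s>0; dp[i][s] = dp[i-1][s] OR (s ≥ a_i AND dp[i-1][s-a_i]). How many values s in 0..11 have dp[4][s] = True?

i\s   0   1   2   3   4   5   6   7   8   9  10  11
  0   T   F   F   F   F   F   F   F   F   F   F   F
  1   T   F   F   F   F   F   T   F   F   F   F   F
  2   T   T   F   F   F   F   T   T   F   F   F   F
  3   T   T   F   F   F   F   T   T   F   T   T   F
  4   T   T   F   F   F   F   T   T   F   T   T   F
  5   T   T   F   F   T   T   T   T   F   T   T   T
  6   T   T   F   F   T   T   T   T   T   T   T   T

6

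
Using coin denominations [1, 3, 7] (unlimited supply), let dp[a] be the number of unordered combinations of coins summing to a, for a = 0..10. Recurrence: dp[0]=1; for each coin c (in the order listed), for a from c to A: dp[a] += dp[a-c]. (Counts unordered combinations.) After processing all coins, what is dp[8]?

after  coin     0     1     2     3     4     5     6     7     8     9    10
          1     1     1     1     1     1     1     1     1     1     1     1
          3     1     1     1     2     2     2     3     3     3     4     4
          7     1     1     1     2     2     2     3     4     4     5     6

4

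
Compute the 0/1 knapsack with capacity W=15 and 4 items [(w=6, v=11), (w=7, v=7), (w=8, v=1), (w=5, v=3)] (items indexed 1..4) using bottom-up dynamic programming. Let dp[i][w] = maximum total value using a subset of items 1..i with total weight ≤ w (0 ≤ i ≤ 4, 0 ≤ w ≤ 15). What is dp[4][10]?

i\w   0   1   2   3   4   5   6   7   8   9  10  11  12  13  14  15
  0   0   0   0   0   0   0   0   0   0   0   0   0   0   0   0   0
  1   0   0   0   0   0   0  11  11  11  11  11  11  11  11  11  11
  2   0   0   0   0   0   0  11  11  11  11  11  11  11  18  18  18
  3   0   0   0   0   0   0  11  11  11  11  11  11  11  18  18  18
  4   0   0   0   0   0   3  11  11  11  11  11  14  14  18  18  18

11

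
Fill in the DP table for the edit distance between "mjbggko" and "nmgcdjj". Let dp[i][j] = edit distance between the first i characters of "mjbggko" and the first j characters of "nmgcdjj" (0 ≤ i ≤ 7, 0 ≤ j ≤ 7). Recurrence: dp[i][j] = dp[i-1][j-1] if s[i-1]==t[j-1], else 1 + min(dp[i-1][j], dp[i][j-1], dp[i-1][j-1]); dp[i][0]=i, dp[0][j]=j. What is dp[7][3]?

   ''  n  m  g  c  d  j  j
''  0  1  2  3  4  5  6  7
 m  1  1  1  2  3  4  5  6
 j  2  2  2  2  3  4  4  5
 b  3  3  3  3  3  4  5  5
 g  4  4  4  3  4  4  5  6
 g  5  5  5  4  4  5  5  6
 k  6  6  6  5  5  5  6  6
 o  7  7  7  6  6  6  6  7

6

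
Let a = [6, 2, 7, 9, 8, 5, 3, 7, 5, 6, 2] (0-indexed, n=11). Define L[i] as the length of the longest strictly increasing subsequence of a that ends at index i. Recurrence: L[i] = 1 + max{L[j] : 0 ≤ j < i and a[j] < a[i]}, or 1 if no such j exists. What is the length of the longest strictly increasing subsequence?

   i    0    1    2    3    4    5    6    7    8    9   10
a[i]    6    2    7    9    8    5    3    7    5    6    2
L[i]    1    1    2    3    3    2    2    3    3    4    1

4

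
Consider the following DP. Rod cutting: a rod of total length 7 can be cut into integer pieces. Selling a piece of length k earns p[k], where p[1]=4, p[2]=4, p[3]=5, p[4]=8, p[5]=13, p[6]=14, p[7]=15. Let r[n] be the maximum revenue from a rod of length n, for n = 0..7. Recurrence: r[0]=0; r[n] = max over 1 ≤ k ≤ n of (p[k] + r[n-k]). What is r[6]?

   n    0    1    2    3    4    5    6    7
r[n]    0    4    8   12   16   20   24   28

24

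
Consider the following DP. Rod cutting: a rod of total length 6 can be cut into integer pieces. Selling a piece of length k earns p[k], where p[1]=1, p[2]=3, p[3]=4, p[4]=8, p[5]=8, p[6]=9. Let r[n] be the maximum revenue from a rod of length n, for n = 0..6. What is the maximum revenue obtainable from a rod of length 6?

   n    0    1    2    3    4    5    6
r[n]    0    1    3    4    8    9   11

11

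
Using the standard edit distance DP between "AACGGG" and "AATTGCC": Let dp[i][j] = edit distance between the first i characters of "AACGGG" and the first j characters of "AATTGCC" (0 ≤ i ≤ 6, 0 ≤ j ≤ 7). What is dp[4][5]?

   ''  A  A  T  T  G  C  C
''  0  1  2  3  4  5  6  7
 A  1  0  1  2  3  4  5  6
 A  2  1  0  1  2  3  4  5
 C  3  2  1  1  2  3  3  4
 G  4  3  2  2  2  2  3  4
 G  5  4  3  3  3  2  3  4
 G  6  5  4  4  4  3  3  4

2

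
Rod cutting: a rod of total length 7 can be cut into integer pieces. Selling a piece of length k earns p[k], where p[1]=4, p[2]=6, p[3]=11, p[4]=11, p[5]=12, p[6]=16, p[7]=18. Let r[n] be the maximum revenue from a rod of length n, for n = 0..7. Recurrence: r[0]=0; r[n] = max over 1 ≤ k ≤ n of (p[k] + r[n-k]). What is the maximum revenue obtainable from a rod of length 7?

28

   n    0    1    2    3    4    5    6    7
r[n]    0    4    8   12   16   20   24   28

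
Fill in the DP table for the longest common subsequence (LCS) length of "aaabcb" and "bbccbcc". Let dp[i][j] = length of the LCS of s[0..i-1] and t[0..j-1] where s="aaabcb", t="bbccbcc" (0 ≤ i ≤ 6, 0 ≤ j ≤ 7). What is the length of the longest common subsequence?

3

   ''  b  b  c  c  b  c  c
''  0  0  0  0  0  0  0  0
 a  0  0  0  0  0  0  0  0
 a  0  0  0  0  0  0  0  0
 a  0  0  0  0  0  0  0  0
 b  0  1  1  1  1  1  1  1
 c  0  1  1  2  2  2  2  2
 b  0  1  2  2  2  3  3  3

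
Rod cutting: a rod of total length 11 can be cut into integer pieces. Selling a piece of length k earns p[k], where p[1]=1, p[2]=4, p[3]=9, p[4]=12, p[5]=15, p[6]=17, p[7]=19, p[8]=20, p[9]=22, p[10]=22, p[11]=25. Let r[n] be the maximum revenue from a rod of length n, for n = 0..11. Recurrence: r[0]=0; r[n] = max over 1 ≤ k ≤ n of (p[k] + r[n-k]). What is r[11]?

   n    0    1    2    3    4    5    6    7    8    9   10   11
r[n]    0    1    4    9   12   15   18   21   24   27   30   33

33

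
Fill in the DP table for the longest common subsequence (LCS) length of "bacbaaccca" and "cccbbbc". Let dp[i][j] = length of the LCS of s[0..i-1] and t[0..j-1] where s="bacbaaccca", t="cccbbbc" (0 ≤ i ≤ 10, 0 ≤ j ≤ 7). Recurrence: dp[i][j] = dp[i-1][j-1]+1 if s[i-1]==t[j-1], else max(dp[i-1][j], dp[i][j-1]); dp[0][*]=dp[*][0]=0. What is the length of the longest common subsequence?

   ''  c  c  c  b  b  b  c
''  0  0  0  0  0  0  0  0
 b  0  0  0  0  1  1  1  1
 a  0  0  0  0  1  1  1  1
 c  0  1  1  1  1  1  1  2
 b  0  1  1  1  2  2  2  2
 a  0  1  1  1  2  2  2  2
 a  0  1  1  1  2  2  2  2
 c  0  1  2  2  2  2  2  3
 c  0  1  2  3  3  3  3  3
 c  0  1  2  3  3  3  3  4
 a  0  1  2  3  3  3  3  4

4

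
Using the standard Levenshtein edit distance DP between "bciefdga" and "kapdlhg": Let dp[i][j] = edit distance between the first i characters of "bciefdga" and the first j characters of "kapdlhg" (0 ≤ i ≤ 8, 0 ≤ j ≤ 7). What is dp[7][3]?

   ''  k  a  p  d  l  h  g
''  0  1  2  3  4  5  6  7
 b  1  1  2  3  4  5  6  7
 c  2  2  2  3  4  5  6  7
 i  3  3  3  3  4  5  6  7
 e  4  4  4  4  4  5  6  7
 f  5  5  5  5  5  5  6  7
 d  6  6  6  6  5  6  6  7
 g  7  7  7  7  6  6  7  6
 a  8  8  7  8  7  7  7  7

7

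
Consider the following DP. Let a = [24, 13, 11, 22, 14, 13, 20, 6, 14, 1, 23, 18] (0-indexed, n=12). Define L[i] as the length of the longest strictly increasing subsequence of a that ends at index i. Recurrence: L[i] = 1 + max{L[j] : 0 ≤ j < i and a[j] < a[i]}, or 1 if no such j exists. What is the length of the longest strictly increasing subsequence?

   i    0    1    2    3    4    5    6    7    8    9   10   11
a[i]   24   13   11   22   14   13   20    6   14    1   23   18
L[i]    1    1    1    2    2    2    3    1    3    1    4    4

4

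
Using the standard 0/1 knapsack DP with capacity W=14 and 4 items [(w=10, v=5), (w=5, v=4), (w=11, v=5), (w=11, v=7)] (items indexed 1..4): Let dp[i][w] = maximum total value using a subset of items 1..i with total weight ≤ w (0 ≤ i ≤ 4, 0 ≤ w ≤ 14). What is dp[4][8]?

4

i\w   0   1   2   3   4   5   6   7   8   9  10  11  12  13  14
  0   0   0   0   0   0   0   0   0   0   0   0   0   0   0   0
  1   0   0   0   0   0   0   0   0   0   0   5   5   5   5   5
  2   0   0   0   0   0   4   4   4   4   4   5   5   5   5   5
  3   0   0   0   0   0   4   4   4   4   4   5   5   5   5   5
  4   0   0   0   0   0   4   4   4   4   4   5   7   7   7   7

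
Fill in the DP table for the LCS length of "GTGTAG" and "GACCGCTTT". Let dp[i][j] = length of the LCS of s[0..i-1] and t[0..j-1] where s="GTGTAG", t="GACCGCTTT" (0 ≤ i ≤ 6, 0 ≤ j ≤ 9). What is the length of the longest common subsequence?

   ''  G  A  C  C  G  C  T  T  T
''  0  0  0  0  0  0  0  0  0  0
 G  0  1  1  1  1  1  1  1  1  1
 T  0  1  1  1  1  1  1  2  2  2
 G  0  1  1  1  1  2  2  2  2  2
 T  0  1  1  1  1  2  2  3  3  3
 A  0  1  2  2  2  2  2  3  3  3
 G  0  1  2  2  2  3  3  3  3  3

3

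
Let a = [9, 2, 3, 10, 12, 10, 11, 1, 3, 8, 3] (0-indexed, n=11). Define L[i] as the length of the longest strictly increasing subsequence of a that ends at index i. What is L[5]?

   i    0    1    2    3    4    5    6    7    8    9   10
a[i]    9    2    3   10   12   10   11    1    3    8    3
L[i]    1    1    2    3    4    3    4    1    2    3    2

3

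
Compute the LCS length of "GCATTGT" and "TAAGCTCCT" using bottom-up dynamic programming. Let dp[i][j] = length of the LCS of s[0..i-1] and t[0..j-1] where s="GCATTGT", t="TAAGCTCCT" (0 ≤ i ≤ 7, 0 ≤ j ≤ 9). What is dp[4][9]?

3

   ''  T  A  A  G  C  T  C  C  T
''  0  0  0  0  0  0  0  0  0  0
 G  0  0  0  0  1  1  1  1  1  1
 C  0  0  0  0  1  2  2  2  2  2
 A  0  0  1  1  1  2  2  2  2  2
 T  0  1  1  1  1  2  3  3  3  3
 T  0  1  1  1  1  2  3  3  3  4
 G  0  1  1  1  2  2  3  3  3  4
 T  0  1  1  1  2  2  3  3  3  4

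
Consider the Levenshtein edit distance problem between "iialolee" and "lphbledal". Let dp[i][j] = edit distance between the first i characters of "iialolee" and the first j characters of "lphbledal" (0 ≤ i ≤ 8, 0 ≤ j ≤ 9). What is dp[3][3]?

   ''  l  p  h  b  l  e  d  a  l
''  0  1  2  3  4  5  6  7  8  9
 i  1  1  2  3  4  5  6  7  8  9
 i  2  2  2  3  4  5  6  7  8  9
 a  3  3  3  3  4  5  6  7  7  8
 l  4  3  4  4  4  4  5  6  7  7
 o  5  4  4  5  5  5  5  6  7  8
 l  6  5  5  5  6  5  6  6  7  7
 e  7  6  6  6  6  6  5  6  7  8
 e  8  7  7  7  7  7  6  6  7  8

3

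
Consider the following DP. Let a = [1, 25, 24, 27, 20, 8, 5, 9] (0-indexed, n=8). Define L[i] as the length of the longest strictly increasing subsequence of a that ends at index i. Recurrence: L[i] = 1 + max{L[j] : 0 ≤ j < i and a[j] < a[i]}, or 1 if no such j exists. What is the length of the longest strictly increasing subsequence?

3

   i    0    1    2    3    4    5    6    7
a[i]    1   25   24   27   20    8    5    9
L[i]    1    2    2    3    2    2    2    3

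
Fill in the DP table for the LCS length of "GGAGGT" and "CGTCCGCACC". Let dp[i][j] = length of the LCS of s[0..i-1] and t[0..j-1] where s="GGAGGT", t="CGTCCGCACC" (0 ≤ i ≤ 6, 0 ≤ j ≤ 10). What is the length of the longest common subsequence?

   ''  C  G  T  C  C  G  C  A  C  C
''  0  0  0  0  0  0  0  0  0  0  0
 G  0  0  1  1  1  1  1  1  1  1  1
 G  0  0  1  1  1  1  2  2  2  2  2
 A  0  0  1  1  1  1  2  2  3  3  3
 G  0  0  1  1  1  1  2  2  3  3  3
 G  0  0  1  1  1  1  2  2  3  3  3
 T  0  0  1  2  2  2  2  2  3  3  3

3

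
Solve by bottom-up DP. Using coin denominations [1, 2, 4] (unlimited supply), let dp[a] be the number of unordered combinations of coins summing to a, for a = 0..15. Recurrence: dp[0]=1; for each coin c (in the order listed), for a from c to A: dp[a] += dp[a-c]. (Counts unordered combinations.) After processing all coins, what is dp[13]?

16

after  coin     0     1     2     3     4     5     6     7     8     9    10    11    12    13    14    15
          1     1     1     1     1     1     1     1     1     1     1     1     1     1     1     1     1
          2     1     1     2     2     3     3     4     4     5     5     6     6     7     7     8     8
          4     1     1     2     2     4     4     6     6     9     9    12    12    16    16    20    20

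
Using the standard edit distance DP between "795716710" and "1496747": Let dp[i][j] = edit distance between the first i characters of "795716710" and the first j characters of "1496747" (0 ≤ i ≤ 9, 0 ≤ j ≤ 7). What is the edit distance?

   ''  1  4  9  6  7  4  7
''  0  1  2  3  4  5  6  7
 7  1  1  2  3  4  4  5  6
 9  2  2  2  2  3  4  5  6
 5  3  3  3  3  3  4  5  6
 7  4  4  4  4  4  3  4  5
 1  5  4  5  5  5  4  4  5
 6  6  5  5  6  5  5  5  5
 7  7  6  6  6  6  5  6  5
 1  8  7  7  7  7  6  6  6
 0  9  8  8  8  8  7  7  7

7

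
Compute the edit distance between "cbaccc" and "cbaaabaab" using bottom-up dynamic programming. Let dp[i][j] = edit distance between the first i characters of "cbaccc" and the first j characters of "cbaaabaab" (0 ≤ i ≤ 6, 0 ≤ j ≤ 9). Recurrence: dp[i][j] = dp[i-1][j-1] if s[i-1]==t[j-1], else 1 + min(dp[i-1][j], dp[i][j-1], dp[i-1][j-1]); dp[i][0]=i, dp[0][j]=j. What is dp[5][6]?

3

   ''  c  b  a  a  a  b  a  a  b
''  0  1  2  3  4  5  6  7  8  9
 c  1  0  1  2  3  4  5  6  7  8
 b  2  1  0  1  2  3  4  5  6  7
 a  3  2  1  0  1  2  3  4  5  6
 c  4  3  2  1  1  2  3  4  5  6
 c  5  4  3  2  2  2  3  4  5  6
 c  6  5  4  3  3  3  3  4  5  6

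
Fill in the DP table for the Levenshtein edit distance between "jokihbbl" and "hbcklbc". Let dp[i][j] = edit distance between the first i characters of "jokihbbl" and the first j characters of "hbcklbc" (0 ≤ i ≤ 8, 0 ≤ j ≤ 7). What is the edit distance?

7

   ''  h  b  c  k  l  b  c
''  0  1  2  3  4  5  6  7
 j  1  1  2  3  4  5  6  7
 o  2  2  2  3  4  5  6  7
 k  3  3  3  3  3  4  5  6
 i  4  4  4  4  4  4  5  6
 h  5  4  5  5  5  5  5  6
 b  6  5  4  5  6  6  5  6
 b  7  6  5  5  6  7  6  6
 l  8  7  6  6  6  6  7  7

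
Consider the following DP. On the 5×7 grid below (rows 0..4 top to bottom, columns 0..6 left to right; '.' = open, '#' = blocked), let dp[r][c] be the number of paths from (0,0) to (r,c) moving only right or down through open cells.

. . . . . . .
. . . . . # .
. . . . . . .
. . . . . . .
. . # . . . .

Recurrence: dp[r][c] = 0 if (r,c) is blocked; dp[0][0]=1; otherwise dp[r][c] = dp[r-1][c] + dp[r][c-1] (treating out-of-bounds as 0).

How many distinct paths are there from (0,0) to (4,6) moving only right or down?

r\c   0   1   2   3   4   5   6
  0   1   1   1   1   1   1   1
  1   1   2   3   4   5   0   1
  2   1   3   6  10  15  15  16
  3   1   4  10  20  35  50  66
  4   1   5   0  20  55 105 171

171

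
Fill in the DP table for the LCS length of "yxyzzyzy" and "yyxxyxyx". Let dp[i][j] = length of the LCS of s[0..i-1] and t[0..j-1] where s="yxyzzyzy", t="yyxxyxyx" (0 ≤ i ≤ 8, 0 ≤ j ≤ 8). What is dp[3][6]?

3

   ''  y  y  x  x  y  x  y  x
''  0  0  0  0  0  0  0  0  0
 y  0  1  1  1  1  1  1  1  1
 x  0  1  1  2  2  2  2  2  2
 y  0  1  2  2  2  3  3  3  3
 z  0  1  2  2  2  3  3  3  3
 z  0  1  2  2  2  3  3  3  3
 y  0  1  2  2  2  3  3  4  4
 z  0  1  2  2  2  3  3  4  4
 y  0  1  2  2  2  3  3  4  4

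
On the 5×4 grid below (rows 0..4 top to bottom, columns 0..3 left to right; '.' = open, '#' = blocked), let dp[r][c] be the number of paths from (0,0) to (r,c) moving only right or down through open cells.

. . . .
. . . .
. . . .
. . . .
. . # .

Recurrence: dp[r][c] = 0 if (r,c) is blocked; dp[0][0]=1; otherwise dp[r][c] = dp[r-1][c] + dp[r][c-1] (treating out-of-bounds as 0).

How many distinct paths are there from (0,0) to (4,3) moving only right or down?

r\c   0   1   2   3
  0   1   1   1   1
  1   1   2   3   4
  2   1   3   6  10
  3   1   4  10  20
  4   1   5   0  20

20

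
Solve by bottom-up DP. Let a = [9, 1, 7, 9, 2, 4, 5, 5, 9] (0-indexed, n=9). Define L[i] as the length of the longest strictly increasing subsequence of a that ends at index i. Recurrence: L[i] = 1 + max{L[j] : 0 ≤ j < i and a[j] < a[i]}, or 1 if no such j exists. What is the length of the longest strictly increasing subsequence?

5

   i    0    1    2    3    4    5    6    7    8
a[i]    9    1    7    9    2    4    5    5    9
L[i]    1    1    2    3    2    3    4    4    5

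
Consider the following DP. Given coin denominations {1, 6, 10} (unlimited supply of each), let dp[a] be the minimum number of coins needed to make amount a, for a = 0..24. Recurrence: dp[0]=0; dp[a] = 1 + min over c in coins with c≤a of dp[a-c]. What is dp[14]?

4

 a  0  1  2  3  4  5  6  7  8  9 10 11 12 13 14 15 16 17 18 19 20 21 22 23 24
dp  0  1  2  3  4  5  1  2  3  4  1  2  2  3  4  5  2  3  3  4  2  3  3  4  4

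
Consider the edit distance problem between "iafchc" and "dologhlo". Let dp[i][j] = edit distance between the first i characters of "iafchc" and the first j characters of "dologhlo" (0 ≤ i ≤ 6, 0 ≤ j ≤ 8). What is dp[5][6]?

5

   ''  d  o  l  o  g  h  l  o
''  0  1  2  3  4  5  6  7  8
 i  1  1  2  3  4  5  6  7  8
 a  2  2  2  3  4  5  6  7  8
 f  3  3  3  3  4  5  6  7  8
 c  4  4  4  4  4  5  6  7  8
 h  5  5  5  5  5  5  5  6  7
 c  6  6  6  6  6  6  6  6  7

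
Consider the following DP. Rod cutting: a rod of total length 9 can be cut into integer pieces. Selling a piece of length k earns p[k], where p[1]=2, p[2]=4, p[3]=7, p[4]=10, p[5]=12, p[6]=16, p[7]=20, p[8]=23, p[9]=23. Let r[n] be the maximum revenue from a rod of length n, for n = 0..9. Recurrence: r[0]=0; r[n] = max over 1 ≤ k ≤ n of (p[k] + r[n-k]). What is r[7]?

   n    0    1    2    3    4    5    6    7    8    9
r[n]    0    2    4    7   10   12   16   20   23   25

20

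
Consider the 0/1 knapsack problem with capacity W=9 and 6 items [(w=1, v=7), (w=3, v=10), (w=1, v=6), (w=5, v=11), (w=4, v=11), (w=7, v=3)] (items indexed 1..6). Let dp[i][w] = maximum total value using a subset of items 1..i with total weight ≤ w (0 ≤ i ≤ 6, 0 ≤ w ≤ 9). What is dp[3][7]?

23

i\w   0   1   2   3   4   5   6   7   8   9
  0   0   0   0   0   0   0   0   0   0   0
  1   0   7   7   7   7   7   7   7   7   7
  2   0   7   7  10  17  17  17  17  17  17
  3   0   7  13  13  17  23  23  23  23  23
  4   0   7  13  13  17  23  23  24  24  28
  5   0   7  13  13  17  23  24  24  28  34
  6   0   7  13  13  17  23  24  24  28  34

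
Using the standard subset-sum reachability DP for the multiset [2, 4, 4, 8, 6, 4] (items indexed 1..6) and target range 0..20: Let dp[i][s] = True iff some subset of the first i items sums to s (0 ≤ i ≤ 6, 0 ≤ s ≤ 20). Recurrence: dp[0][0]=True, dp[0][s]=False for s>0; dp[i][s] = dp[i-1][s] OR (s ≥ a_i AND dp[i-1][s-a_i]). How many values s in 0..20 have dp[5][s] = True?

i\s   0   1   2   3   4   5   6   7   8   9  10  11  12  13  14  15  16  17  18  19  20
  0   T   F   F   F   F   F   F   F   F   F   F   F   F   F   F   F   F   F   F   F   F
  1   T   F   T   F   F   F   F   F   F   F   F   F   F   F   F   F   F   F   F   F   F
  2   T   F   T   F   T   F   T   F   F   F   F   F   F   F   F   F   F   F   F   F   F
  3   T   F   T   F   T   F   T   F   T   F   T   F   F   F   F   F   F   F   F   F   F
  4   T   F   T   F   T   F   T   F   T   F   T   F   T   F   T   F   T   F   T   F   F
  5   T   F   T   F   T   F   T   F   T   F   T   F   T   F   T   F   T   F   T   F   T
  6   T   F   T   F   T   F   T   F   T   F   T   F   T   F   T   F   T   F   T   F   T

11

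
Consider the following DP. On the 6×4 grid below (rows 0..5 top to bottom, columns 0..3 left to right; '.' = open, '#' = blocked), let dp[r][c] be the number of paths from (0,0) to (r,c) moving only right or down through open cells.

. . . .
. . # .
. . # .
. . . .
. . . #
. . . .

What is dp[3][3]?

5

r\c   0   1   2   3
  0   1   1   1   1
  1   1   2   0   1
  2   1   3   0   1
  3   1   4   4   5
  4   1   5   9   0
  5   1   6  15  15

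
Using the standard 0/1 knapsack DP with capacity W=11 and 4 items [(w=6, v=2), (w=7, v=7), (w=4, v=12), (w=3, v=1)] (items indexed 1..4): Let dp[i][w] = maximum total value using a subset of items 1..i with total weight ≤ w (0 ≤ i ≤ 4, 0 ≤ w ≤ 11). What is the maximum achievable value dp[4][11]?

19

i\w   0   1   2   3   4   5   6   7   8   9  10  11
  0   0   0   0   0   0   0   0   0   0   0   0   0
  1   0   0   0   0   0   0   2   2   2   2   2   2
  2   0   0   0   0   0   0   2   7   7   7   7   7
  3   0   0   0   0  12  12  12  12  12  12  14  19
  4   0   0   0   1  12  12  12  13  13  13  14  19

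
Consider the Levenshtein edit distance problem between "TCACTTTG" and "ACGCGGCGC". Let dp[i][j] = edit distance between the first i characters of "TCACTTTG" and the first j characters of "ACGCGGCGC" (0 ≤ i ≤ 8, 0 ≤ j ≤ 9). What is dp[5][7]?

5

   ''  A  C  G  C  G  G  C  G  C
''  0  1  2  3  4  5  6  7  8  9
 T  1  1  2  3  4  5  6  7  8  9
 C  2  2  1  2  3  4  5  6  7  8
 A  3  2  2  2  3  4  5  6  7  8
 C  4  3  2  3  2  3  4  5  6  7
 T  5  4  3  3  3  3  4  5  6  7
 T  6  5  4  4  4  4  4  5  6  7
 T  7  6  5  5  5  5  5  5  6  7
 G  8  7  6  5  6  5  5  6  5  6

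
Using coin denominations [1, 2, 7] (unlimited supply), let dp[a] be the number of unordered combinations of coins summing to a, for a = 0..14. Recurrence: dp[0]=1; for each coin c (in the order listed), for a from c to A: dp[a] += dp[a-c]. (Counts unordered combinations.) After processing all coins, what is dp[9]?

after  coin     0     1     2     3     4     5     6     7     8     9    10    11    12    13    14
          1     1     1     1     1     1     1     1     1     1     1     1     1     1     1     1
          2     1     1     2     2     3     3     4     4     5     5     6     6     7     7     8
          7     1     1     2     2     3     3     4     5     6     7     8     9    10    11    13

7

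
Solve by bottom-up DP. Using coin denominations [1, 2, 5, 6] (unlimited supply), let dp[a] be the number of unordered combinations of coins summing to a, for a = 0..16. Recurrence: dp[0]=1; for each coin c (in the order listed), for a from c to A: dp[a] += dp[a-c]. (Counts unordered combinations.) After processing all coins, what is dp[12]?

after  coin     0     1     2     3     4     5     6     7     8     9    10    11    12    13    14    15    16
          1     1     1     1     1     1     1     1     1     1     1     1     1     1     1     1     1     1
          2     1     1     2     2     3     3     4     4     5     5     6     6     7     7     8     8     9
          5     1     1     2     2     3     4     5     6     7     8    10    11    13    14    16    18    20
          6     1     1     2     2     3     4     6     7     9    10    13    15    19    21    25    28    33

19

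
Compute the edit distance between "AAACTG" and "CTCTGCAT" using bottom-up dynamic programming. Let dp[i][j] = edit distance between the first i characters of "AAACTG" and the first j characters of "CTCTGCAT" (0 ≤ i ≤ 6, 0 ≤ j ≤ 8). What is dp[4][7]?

   ''  C  T  C  T  G  C  A  T
''  0  1  2  3  4  5  6  7  8
 A  1  1  2  3  4  5  6  6  7
 A  2  2  2  3  4  5  6  6  7
 A  3  3  3  3  4  5  6  6  7
 C  4  3  4  3  4  5  5  6  7
 T  5  4  3  4  3  4  5  6  6
 G  6  5  4  4  4  3  4  5  6

6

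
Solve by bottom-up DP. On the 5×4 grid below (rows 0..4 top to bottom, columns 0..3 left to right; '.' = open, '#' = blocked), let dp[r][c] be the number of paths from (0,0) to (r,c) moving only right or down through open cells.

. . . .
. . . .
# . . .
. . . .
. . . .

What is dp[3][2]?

r\c   0   1   2   3
  0   1   1   1   1
  1   1   2   3   4
  2   0   2   5   9
  3   0   2   7  16
  4   0   2   9  25

7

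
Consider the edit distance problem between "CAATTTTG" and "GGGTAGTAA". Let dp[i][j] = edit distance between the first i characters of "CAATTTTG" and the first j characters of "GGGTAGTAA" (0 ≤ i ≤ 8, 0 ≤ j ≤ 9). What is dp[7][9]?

   ''  G  G  G  T  A  G  T  A  A
''  0  1  2  3  4  5  6  7  8  9
 C  1  1  2  3  4  5  6  7  8  9
 A  2  2  2  3  4  4  5  6  7  8
 A  3  3  3  3  4  4  5  6  6  7
 T  4  4  4  4  3  4  5  5  6  7
 T  5  5  5  5  4  4  5  5  6  7
 T  6  6  6  6  5  5  5  5  6  7
 T  7  7  7  7  6  6  6  5  6  7
 G  8  7  7  7  7  7  6  6  6  7

7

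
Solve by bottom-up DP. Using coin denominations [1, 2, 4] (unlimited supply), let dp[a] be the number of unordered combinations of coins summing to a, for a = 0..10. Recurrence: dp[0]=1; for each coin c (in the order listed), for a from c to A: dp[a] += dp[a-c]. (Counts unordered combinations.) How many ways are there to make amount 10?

after  coin     0     1     2     3     4     5     6     7     8     9    10
          1     1     1     1     1     1     1     1     1     1     1     1
          2     1     1     2     2     3     3     4     4     5     5     6
          4     1     1     2     2     4     4     6     6     9     9    12

12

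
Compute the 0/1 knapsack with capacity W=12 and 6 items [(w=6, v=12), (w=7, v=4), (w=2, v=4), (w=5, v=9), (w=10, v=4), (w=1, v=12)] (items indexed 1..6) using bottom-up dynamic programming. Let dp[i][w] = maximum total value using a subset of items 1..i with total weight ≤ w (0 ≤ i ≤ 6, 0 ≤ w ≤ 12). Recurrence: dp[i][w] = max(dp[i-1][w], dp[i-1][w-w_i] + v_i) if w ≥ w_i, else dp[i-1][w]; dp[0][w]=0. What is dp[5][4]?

4

i\w   0   1   2   3   4   5   6   7   8   9  10  11  12
  0   0   0   0   0   0   0   0   0   0   0   0   0   0
  1   0   0   0   0   0   0  12  12  12  12  12  12  12
  2   0   0   0   0   0   0  12  12  12  12  12  12  12
  3   0   0   4   4   4   4  12  12  16  16  16  16  16
  4   0   0   4   4   4   9  12  13  16  16  16  21  21
  5   0   0   4   4   4   9  12  13  16  16  16  21  21
  6   0  12  12  16  16  16  21  24  25  28  28  28  33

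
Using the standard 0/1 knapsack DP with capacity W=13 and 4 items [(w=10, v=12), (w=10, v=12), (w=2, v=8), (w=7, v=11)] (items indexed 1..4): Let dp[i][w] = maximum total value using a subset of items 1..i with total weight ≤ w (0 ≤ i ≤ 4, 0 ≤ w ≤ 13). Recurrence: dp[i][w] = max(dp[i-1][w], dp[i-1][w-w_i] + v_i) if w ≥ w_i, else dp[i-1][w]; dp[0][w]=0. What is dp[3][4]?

i\w   0   1   2   3   4   5   6   7   8   9  10  11  12  13
  0   0   0   0   0   0   0   0   0   0   0   0   0   0   0
  1   0   0   0   0   0   0   0   0   0   0  12  12  12  12
  2   0   0   0   0   0   0   0   0   0   0  12  12  12  12
  3   0   0   8   8   8   8   8   8   8   8  12  12  20  20
  4   0   0   8   8   8   8   8  11  11  19  19  19  20  20

8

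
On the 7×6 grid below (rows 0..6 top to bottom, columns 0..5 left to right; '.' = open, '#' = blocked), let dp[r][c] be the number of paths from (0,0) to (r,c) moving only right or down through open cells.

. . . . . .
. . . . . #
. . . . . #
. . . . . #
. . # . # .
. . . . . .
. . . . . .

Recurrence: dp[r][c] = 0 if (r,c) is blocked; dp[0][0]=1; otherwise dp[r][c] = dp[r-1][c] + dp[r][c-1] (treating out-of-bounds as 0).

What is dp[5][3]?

26

r\c   0   1   2   3   4   5
  0   1   1   1   1   1   1
  1   1   2   3   4   5   0
  2   1   3   6  10  15   0
  3   1   4  10  20  35   0
  4   1   5   0  20   0   0
  5   1   6   6  26  26  26
  6   1   7  13  39  65  91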